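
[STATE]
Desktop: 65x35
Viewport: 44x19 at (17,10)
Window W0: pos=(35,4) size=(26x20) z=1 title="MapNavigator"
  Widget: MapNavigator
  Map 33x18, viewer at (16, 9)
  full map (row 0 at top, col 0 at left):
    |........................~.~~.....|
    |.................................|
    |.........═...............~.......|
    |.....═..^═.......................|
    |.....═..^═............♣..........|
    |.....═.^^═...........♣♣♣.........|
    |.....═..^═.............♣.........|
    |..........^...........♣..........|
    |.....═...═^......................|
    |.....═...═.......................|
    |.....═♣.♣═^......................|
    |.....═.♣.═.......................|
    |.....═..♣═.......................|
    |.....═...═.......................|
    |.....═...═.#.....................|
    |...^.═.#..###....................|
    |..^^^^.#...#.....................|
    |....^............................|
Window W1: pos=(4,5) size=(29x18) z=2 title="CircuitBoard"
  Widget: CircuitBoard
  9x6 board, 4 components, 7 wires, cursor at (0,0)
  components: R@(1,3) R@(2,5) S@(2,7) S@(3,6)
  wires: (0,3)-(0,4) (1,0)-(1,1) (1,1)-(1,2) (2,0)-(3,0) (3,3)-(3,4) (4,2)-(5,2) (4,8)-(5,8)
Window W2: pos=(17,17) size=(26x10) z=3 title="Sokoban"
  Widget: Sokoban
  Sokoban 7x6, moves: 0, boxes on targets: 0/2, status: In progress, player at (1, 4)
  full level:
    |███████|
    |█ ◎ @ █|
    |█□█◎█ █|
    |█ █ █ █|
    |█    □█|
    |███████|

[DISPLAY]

               ┃  ┃.═..^═............♣.....┃
·   R          ┃  ┃.═.^^═...........♣♣♣....┃
               ┃  ┃.═..^═.............♣....┃
            R  ┃  ┃......^...........♣.....┃
               ┃  ┃.═...═^.................┃
    · ─ ·      ┃  ┃.═...═......@...........┃
               ┃  ┃.═♣.♣═^.................┃
┏━━━━━━━━━━━━━━━━━━━━━━━━┓.................┃
┃ Sokoban                ┃.................┃
┠────────────────────────┨.................┃
┃███████                 ┃#................┃
┃█ ◎ @ █                 ┃##...............┃
┃█□█◎█ █                 ┃#................┃
┃█ █ █ █                 ┃━━━━━━━━━━━━━━━━━┛
┃█    □█                 ┃                  
┃███████                 ┃                  
┗━━━━━━━━━━━━━━━━━━━━━━━━┛                  
                                            
                                            


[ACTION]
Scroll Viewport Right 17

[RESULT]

           ┃  ┃.═..^═............♣.....┃    
R          ┃  ┃.═.^^═...........♣♣♣....┃    
           ┃  ┃.═..^═.............♣....┃    
        R  ┃  ┃......^...........♣.....┃    
           ┃  ┃.═...═^.................┃    
· ─ ·      ┃  ┃.═...═......@...........┃    
           ┃  ┃.═♣.♣═^.................┃    
━━━━━━━━━━━━━━━━━━━━━┓.................┃    
koban                ┃.................┃    
─────────────────────┨.................┃    
████                 ┃#................┃    
 @ █                 ┃##...............┃    
◎█ █                 ┃#................┃    
 █ █                 ┃━━━━━━━━━━━━━━━━━┛    
  □█                 ┃                      
████                 ┃                      
━━━━━━━━━━━━━━━━━━━━━┛                      
                                            
                                            


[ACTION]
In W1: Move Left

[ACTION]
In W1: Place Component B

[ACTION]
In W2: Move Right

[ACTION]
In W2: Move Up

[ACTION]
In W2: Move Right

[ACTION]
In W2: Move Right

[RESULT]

           ┃  ┃.═..^═............♣.....┃    
R          ┃  ┃.═.^^═...........♣♣♣....┃    
           ┃  ┃.═..^═.............♣....┃    
        R  ┃  ┃......^...........♣.....┃    
           ┃  ┃.═...═^.................┃    
· ─ ·      ┃  ┃.═...═......@...........┃    
           ┃  ┃.═♣.♣═^.................┃    
━━━━━━━━━━━━━━━━━━━━━┓.................┃    
koban                ┃.................┃    
─────────────────────┨.................┃    
████                 ┃#................┃    
  @█                 ┃##...............┃    
◎█ █                 ┃#................┃    
 █ █                 ┃━━━━━━━━━━━━━━━━━┛    
  □█                 ┃                      
████                 ┃                      
━━━━━━━━━━━━━━━━━━━━━┛                      
                                            
                                            


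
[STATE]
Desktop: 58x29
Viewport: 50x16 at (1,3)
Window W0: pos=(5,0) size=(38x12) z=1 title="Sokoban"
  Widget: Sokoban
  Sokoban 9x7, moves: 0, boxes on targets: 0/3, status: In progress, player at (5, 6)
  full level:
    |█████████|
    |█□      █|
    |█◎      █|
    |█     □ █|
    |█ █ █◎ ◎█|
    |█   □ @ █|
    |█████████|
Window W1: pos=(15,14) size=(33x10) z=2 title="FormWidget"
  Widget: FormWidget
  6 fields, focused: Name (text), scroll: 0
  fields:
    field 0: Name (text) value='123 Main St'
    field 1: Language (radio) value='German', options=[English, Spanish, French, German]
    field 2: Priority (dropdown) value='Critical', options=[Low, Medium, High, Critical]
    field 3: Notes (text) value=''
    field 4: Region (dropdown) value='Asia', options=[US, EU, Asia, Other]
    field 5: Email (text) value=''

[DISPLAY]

    ┃█████████                           ┃        
    ┃█□      █                           ┃        
    ┃█◎      █                           ┃        
    ┃█     □ █                           ┃        
    ┃█ █ █◎ ◎█                           ┃        
    ┃█   □ @ █                           ┃        
    ┃█████████                           ┃        
    ┃Moves: 0  0/3                       ┃        
    ┗━━━━━━━━━━━━━━━━━━━━━━━━━━━━━━━━━━━━┛        
                                                  
                                                  
              ┏━━━━━━━━━━━━━━━━━━━━━━━━━━━━━━━┓   
              ┃ FormWidget                    ┃   
              ┠───────────────────────────────┨   
              ┃> Name:       [123 Main St    ]┃   
              ┃  Language:   ( ) English  ( ) ┃   


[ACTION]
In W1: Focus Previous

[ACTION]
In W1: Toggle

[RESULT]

    ┃█████████                           ┃        
    ┃█□      █                           ┃        
    ┃█◎      █                           ┃        
    ┃█     □ █                           ┃        
    ┃█ █ █◎ ◎█                           ┃        
    ┃█   □ @ █                           ┃        
    ┃█████████                           ┃        
    ┃Moves: 0  0/3                       ┃        
    ┗━━━━━━━━━━━━━━━━━━━━━━━━━━━━━━━━━━━━┛        
                                                  
                                                  
              ┏━━━━━━━━━━━━━━━━━━━━━━━━━━━━━━━┓   
              ┃ FormWidget                    ┃   
              ┠───────────────────────────────┨   
              ┃  Name:       [123 Main St    ]┃   
              ┃  Language:   ( ) English  ( ) ┃   


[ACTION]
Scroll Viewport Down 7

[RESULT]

    ┃Moves: 0  0/3                       ┃        
    ┗━━━━━━━━━━━━━━━━━━━━━━━━━━━━━━━━━━━━┛        
                                                  
                                                  
              ┏━━━━━━━━━━━━━━━━━━━━━━━━━━━━━━━┓   
              ┃ FormWidget                    ┃   
              ┠───────────────────────────────┨   
              ┃  Name:       [123 Main St    ]┃   
              ┃  Language:   ( ) English  ( ) ┃   
              ┃  Priority:   [Critical      ▼]┃   
              ┃  Notes:      [               ]┃   
              ┃  Region:     [Asia          ▼]┃   
              ┃> Email:      [               ]┃   
              ┗━━━━━━━━━━━━━━━━━━━━━━━━━━━━━━━┛   
                                                  
                                                  


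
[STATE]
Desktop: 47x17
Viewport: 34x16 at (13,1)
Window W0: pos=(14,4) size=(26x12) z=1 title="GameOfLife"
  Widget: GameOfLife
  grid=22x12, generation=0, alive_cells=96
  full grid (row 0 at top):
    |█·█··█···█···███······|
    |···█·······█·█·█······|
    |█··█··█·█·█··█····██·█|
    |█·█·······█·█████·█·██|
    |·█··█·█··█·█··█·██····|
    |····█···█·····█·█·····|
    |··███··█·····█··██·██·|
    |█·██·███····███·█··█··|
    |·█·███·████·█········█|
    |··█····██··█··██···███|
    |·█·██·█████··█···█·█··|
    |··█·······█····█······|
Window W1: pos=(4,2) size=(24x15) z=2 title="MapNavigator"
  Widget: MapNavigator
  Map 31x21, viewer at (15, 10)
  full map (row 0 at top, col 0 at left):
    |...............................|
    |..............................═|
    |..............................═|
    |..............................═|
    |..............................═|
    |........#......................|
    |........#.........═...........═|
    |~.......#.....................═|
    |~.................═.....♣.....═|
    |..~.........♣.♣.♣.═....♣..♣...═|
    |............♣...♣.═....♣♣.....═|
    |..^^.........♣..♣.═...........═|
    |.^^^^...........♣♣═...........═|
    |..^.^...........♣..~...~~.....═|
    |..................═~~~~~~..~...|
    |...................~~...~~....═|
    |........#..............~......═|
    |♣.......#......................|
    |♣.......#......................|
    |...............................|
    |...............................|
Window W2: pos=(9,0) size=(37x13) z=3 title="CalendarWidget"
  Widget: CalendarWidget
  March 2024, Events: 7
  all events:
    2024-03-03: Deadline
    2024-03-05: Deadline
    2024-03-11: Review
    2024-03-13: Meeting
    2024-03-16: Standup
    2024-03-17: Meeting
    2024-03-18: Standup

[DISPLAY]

lendarWidget                    ┃ 
────────────────────────────────┨ 
          March 2024            ┃ 
Tu We Th Fr Sa Su               ┃ 
          1  2  3*              ┃ 
 5*  6  7  8  9 10              ┃ 
 12 13* 14 15 16* 17*           ┃ 
 19 20 21 22 23 24              ┃ 
26 27 28 29 30 31               ┃ 
                                ┃ 
                                ┃ 
━━━━━━━━━━━━━━━━━━━━━━━━━━━━━━━━┛ 
....♣..~...~~.┃██·█··█··  ┃       
......═~~~~~~.┃········█  ┃       
.......~~...~~┃━━━━━━━━━━━┛       
━━━━━━━━━━━━━━┛                   


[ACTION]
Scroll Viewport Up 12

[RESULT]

━━━━━━━━━━━━━━━━━━━━━━━━━━━━━━━━┓ 
lendarWidget                    ┃ 
────────────────────────────────┨ 
          March 2024            ┃ 
Tu We Th Fr Sa Su               ┃ 
          1  2  3*              ┃ 
 5*  6  7  8  9 10              ┃ 
 12 13* 14 15 16* 17*           ┃ 
 19 20 21 22 23 24              ┃ 
26 27 28 29 30 31               ┃ 
                                ┃ 
                                ┃ 
━━━━━━━━━━━━━━━━━━━━━━━━━━━━━━━━┛ 
....♣..~...~~.┃██·█··█··  ┃       
......═~~~~~~.┃········█  ┃       
.......~~...~~┃━━━━━━━━━━━┛       


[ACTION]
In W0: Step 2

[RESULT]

━━━━━━━━━━━━━━━━━━━━━━━━━━━━━━━━┓ 
lendarWidget                    ┃ 
────────────────────────────────┨ 
          March 2024            ┃ 
Tu We Th Fr Sa Su               ┃ 
          1  2  3*              ┃ 
 5*  6  7  8  9 10              ┃ 
 12 13* 14 15 16* 17*           ┃ 
 19 20 21 22 23 24              ┃ 
26 27 28 29 30 31               ┃ 
                                ┃ 
                                ┃ 
━━━━━━━━━━━━━━━━━━━━━━━━━━━━━━━━┛ 
....♣..~...~~.┃··█······  ┃       
......═~~~~~~.┃···█·····  ┃       
.......~~...~~┃━━━━━━━━━━━┛       


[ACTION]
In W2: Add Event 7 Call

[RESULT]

━━━━━━━━━━━━━━━━━━━━━━━━━━━━━━━━┓ 
lendarWidget                    ┃ 
────────────────────────────────┨ 
          March 2024            ┃ 
Tu We Th Fr Sa Su               ┃ 
          1  2  3*              ┃ 
 5*  6  7*  8  9 10             ┃ 
 12 13* 14 15 16* 17*           ┃ 
 19 20 21 22 23 24              ┃ 
26 27 28 29 30 31               ┃ 
                                ┃ 
                                ┃ 
━━━━━━━━━━━━━━━━━━━━━━━━━━━━━━━━┛ 
....♣..~...~~.┃··█······  ┃       
......═~~~~~~.┃···█·····  ┃       
.......~~...~~┃━━━━━━━━━━━┛       


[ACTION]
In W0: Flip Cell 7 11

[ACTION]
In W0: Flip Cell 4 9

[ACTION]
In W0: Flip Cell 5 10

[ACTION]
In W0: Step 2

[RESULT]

━━━━━━━━━━━━━━━━━━━━━━━━━━━━━━━━┓ 
lendarWidget                    ┃ 
────────────────────────────────┨ 
          March 2024            ┃ 
Tu We Th Fr Sa Su               ┃ 
          1  2  3*              ┃ 
 5*  6  7*  8  9 10             ┃ 
 12 13* 14 15 16* 17*           ┃ 
 19 20 21 22 23 24              ┃ 
26 27 28 29 30 31               ┃ 
                                ┃ 
                                ┃ 
━━━━━━━━━━━━━━━━━━━━━━━━━━━━━━━━┛ 
....♣..~...~~.┃·········  ┃       
......═~~~~~~.┃█········  ┃       
.......~~...~~┃━━━━━━━━━━━┛       


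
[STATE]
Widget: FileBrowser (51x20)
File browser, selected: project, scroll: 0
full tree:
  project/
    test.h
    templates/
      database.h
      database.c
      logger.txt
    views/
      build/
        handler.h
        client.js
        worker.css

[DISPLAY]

> [-] project/                                     
    test.h                                         
    [+] templates/                                 
    [+] views/                                     
                                                   
                                                   
                                                   
                                                   
                                                   
                                                   
                                                   
                                                   
                                                   
                                                   
                                                   
                                                   
                                                   
                                                   
                                                   
                                                   


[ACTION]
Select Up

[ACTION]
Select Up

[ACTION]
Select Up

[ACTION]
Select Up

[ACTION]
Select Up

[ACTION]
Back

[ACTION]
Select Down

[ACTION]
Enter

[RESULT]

  [-] project/                                     
  > test.h                                         
    [+] templates/                                 
    [+] views/                                     
                                                   
                                                   
                                                   
                                                   
                                                   
                                                   
                                                   
                                                   
                                                   
                                                   
                                                   
                                                   
                                                   
                                                   
                                                   
                                                   


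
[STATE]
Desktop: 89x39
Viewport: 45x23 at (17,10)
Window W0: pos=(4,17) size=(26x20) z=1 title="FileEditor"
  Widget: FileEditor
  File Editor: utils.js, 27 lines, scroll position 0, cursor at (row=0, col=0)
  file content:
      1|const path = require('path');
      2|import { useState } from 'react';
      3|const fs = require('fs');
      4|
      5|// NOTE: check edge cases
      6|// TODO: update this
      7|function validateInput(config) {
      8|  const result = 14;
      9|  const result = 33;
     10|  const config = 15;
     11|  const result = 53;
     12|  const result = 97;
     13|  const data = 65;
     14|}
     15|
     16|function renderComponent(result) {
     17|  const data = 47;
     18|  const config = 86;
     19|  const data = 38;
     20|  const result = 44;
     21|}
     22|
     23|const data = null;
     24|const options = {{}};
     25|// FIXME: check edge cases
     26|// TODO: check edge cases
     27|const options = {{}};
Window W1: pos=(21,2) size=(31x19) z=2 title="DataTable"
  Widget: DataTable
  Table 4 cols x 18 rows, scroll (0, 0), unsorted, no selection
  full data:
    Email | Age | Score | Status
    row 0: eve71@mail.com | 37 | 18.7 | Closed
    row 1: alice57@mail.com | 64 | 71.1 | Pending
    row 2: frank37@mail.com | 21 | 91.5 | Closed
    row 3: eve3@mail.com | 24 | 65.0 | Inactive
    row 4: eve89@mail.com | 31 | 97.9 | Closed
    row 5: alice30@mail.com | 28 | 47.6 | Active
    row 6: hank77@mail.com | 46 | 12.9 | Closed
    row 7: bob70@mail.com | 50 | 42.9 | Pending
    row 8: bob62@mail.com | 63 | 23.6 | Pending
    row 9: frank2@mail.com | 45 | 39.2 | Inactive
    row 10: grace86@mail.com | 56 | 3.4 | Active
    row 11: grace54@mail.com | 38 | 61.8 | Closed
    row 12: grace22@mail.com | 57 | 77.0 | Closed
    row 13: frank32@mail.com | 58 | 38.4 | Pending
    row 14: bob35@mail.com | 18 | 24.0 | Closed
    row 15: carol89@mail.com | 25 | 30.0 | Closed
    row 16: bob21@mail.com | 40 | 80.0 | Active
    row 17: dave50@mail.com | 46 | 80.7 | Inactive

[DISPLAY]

    ┃eve3@mail.com   │24 │65.0 │In┃          
    ┃eve89@mail.com  │31 │97.9 │Cl┃          
    ┃alice30@mail.com│28 │47.6 │Ac┃          
    ┃hank77@mail.com │46 │12.9 │Cl┃          
    ┃bob70@mail.com  │50 │42.9 │Pe┃          
    ┃bob62@mail.com  │63 │23.6 │Pe┃          
    ┃frank2@mail.com │45 │39.2 │In┃          
━━━━┃grace86@mail.com│56 │3.4  │Ac┃          
    ┃grace54@mail.com│38 │61.8 │Cl┃          
────┃grace22@mail.com│57 │77.0 │Cl┃          
 req┗━━━━━━━━━━━━━━━━━━━━━━━━━━━━━┛          
State } fro█┃                                
equire('fs'░┃                                
           ░┃                                
ck edge cas░┃                                
ate this   ░┃                                
idateInput(░┃                                
lt = 14;   ░┃                                
lt = 33;   ░┃                                
ig = 15;   ░┃                                
lt = 53;   ░┃                                
lt = 97;   ░┃                                
 = 65;     ░┃                                


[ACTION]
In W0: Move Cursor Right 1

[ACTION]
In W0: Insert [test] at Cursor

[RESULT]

    ┃eve3@mail.com   │24 │65.0 │In┃          
    ┃eve89@mail.com  │31 │97.9 │Cl┃          
    ┃alice30@mail.com│28 │47.6 │Ac┃          
    ┃hank77@mail.com │46 │12.9 │Cl┃          
    ┃bob70@mail.com  │50 │42.9 │Pe┃          
    ┃bob62@mail.com  │63 │23.6 │Pe┃          
    ┃frank2@mail.com │45 │39.2 │In┃          
━━━━┃grace86@mail.com│56 │3.4  │Ac┃          
    ┃grace54@mail.com│38 │61.8 │Cl┃          
────┃grace22@mail.com│57 │77.0 │Cl┃          
th =┗━━━━━━━━━━━━━━━━━━━━━━━━━━━━━┛          
State } fro█┃                                
equire('fs'░┃                                
           ░┃                                
ck edge cas░┃                                
ate this   ░┃                                
idateInput(░┃                                
lt = 14;   ░┃                                
lt = 33;   ░┃                                
ig = 15;   ░┃                                
lt = 53;   ░┃                                
lt = 97;   ░┃                                
 = 65;     ░┃                                


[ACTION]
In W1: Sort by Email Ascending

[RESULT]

    ┃bob35@mail.com  │18 │24.0 │Cl┃          
    ┃bob62@mail.com  │63 │23.6 │Pe┃          
    ┃bob70@mail.com  │50 │42.9 │Pe┃          
    ┃carol89@mail.com│25 │30.0 │Cl┃          
    ┃dave50@mail.com │46 │80.7 │In┃          
    ┃eve3@mail.com   │24 │65.0 │In┃          
    ┃eve71@mail.com  │37 │18.7 │Cl┃          
━━━━┃eve89@mail.com  │31 │97.9 │Cl┃          
    ┃frank2@mail.com │45 │39.2 │In┃          
────┃frank32@mail.com│58 │38.4 │Pe┃          
th =┗━━━━━━━━━━━━━━━━━━━━━━━━━━━━━┛          
State } fro█┃                                
equire('fs'░┃                                
           ░┃                                
ck edge cas░┃                                
ate this   ░┃                                
idateInput(░┃                                
lt = 14;   ░┃                                
lt = 33;   ░┃                                
ig = 15;   ░┃                                
lt = 53;   ░┃                                
lt = 97;   ░┃                                
 = 65;     ░┃                                


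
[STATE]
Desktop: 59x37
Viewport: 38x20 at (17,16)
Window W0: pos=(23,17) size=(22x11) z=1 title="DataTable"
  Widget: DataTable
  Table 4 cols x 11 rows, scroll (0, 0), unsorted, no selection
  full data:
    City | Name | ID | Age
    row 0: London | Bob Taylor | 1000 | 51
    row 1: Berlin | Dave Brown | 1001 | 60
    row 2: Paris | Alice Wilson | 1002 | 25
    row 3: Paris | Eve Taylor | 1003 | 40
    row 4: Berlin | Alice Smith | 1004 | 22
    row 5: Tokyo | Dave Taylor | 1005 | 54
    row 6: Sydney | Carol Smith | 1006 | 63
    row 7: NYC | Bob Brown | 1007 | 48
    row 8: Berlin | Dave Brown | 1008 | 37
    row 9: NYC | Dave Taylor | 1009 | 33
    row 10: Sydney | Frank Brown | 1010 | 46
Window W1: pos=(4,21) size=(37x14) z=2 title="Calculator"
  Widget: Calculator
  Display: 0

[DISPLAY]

                                      
      ┏━━━━━━━━━━━━━━━━━━━━┓          
      ┃ DataTable          ┃          
      ┠────────────────────┨          
      ┃City  │Name        │┃          
━━━━━━━━━━━━━━━━━━━━━━━┓──┼┃          
                       ┃  │┃          
───────────────────────┨  │┃          
                      0┃on│┃          
┬───┐                  ┃  │┃          
│ ÷ │                  ┃h │┃          
┼───┤                  ┃━━━┛          
│ × │                  ┃              
┼───┤                  ┃              
│ - │                  ┃              
┼───┤                  ┃              
│ + │                  ┃              
┴───┘                  ┃              
━━━━━━━━━━━━━━━━━━━━━━━┛              
                                      


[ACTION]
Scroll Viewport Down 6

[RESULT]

      ┏━━━━━━━━━━━━━━━━━━━━┓          
      ┃ DataTable          ┃          
      ┠────────────────────┨          
      ┃City  │Name        │┃          
━━━━━━━━━━━━━━━━━━━━━━━┓──┼┃          
                       ┃  │┃          
───────────────────────┨  │┃          
                      0┃on│┃          
┬───┐                  ┃  │┃          
│ ÷ │                  ┃h │┃          
┼───┤                  ┃━━━┛          
│ × │                  ┃              
┼───┤                  ┃              
│ - │                  ┃              
┼───┤                  ┃              
│ + │                  ┃              
┴───┘                  ┃              
━━━━━━━━━━━━━━━━━━━━━━━┛              
                                      
                                      


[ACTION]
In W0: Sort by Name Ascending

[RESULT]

      ┏━━━━━━━━━━━━━━━━━━━━┓          
      ┃ DataTable          ┃          
      ┠────────────────────┨          
      ┃City  │Name       ▲│┃          
━━━━━━━━━━━━━━━━━━━━━━━┓──┼┃          
                       ┃h │┃          
───────────────────────┨on│┃          
                      0┃  │┃          
┬───┐                  ┃  │┃          
│ ÷ │                  ┃h │┃          
┼───┤                  ┃━━━┛          
│ × │                  ┃              
┼───┤                  ┃              
│ - │                  ┃              
┼───┤                  ┃              
│ + │                  ┃              
┴───┘                  ┃              
━━━━━━━━━━━━━━━━━━━━━━━┛              
                                      
                                      


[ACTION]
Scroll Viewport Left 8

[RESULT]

              ┏━━━━━━━━━━━━━━━━━━━━┓  
              ┃ DataTable          ┃  
              ┠────────────────────┨  
              ┃City  │Name       ▲│┃  
━━━━━━━━━━━━━━━━━━━━━━━━━━━━━━━┓──┼┃  
culator                        ┃h │┃  
───────────────────────────────┨on│┃  
                              0┃  │┃  
┬───┬───┬───┐                  ┃  │┃  
│ 8 │ 9 │ ÷ │                  ┃h │┃  
┼───┼───┼───┤                  ┃━━━┛  
│ 5 │ 6 │ × │                  ┃      
┼───┼───┼───┤                  ┃      
│ 2 │ 3 │ - │                  ┃      
┼───┼───┼───┤                  ┃      
│ . │ = │ + │                  ┃      
┴───┴───┴───┘                  ┃      
━━━━━━━━━━━━━━━━━━━━━━━━━━━━━━━┛      
                                      
                                      


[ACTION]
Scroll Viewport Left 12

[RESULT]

                       ┏━━━━━━━━━━━━━━
                       ┃ DataTable    
                       ┠──────────────
                       ┃City  │Name   
    ┏━━━━━━━━━━━━━━━━━━━━━━━━━━━━━━━━━
    ┃ Calculator                      
    ┠─────────────────────────────────
    ┃                                 
    ┃┌───┬───┬───┬───┐                
    ┃│ 7 │ 8 │ 9 │ ÷ │                
    ┃├───┼───┼───┼───┤                
    ┃│ 4 │ 5 │ 6 │ × │                
    ┃├───┼───┼───┼───┤                
    ┃│ 1 │ 2 │ 3 │ - │                
    ┃├───┼───┼───┼───┤                
    ┃│ 0 │ . │ = │ + │                
    ┃└───┴───┴───┴───┘                
    ┗━━━━━━━━━━━━━━━━━━━━━━━━━━━━━━━━━
                                      
                                      


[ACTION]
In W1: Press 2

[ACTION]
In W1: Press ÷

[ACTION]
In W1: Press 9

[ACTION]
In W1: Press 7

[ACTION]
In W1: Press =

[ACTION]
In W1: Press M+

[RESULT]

                       ┏━━━━━━━━━━━━━━
                       ┃ DataTable    
                       ┠──────────────
                       ┃City  │Name   
    ┏━━━━━━━━━━━━━━━━━━━━━━━━━━━━━━━━━
    ┃ Calculator                      
    ┠─────────────────────────────────
    ┃                       0.02061855
    ┃┌───┬───┬───┬───┐                
    ┃│ 7 │ 8 │ 9 │ ÷ │                
    ┃├───┼───┼───┼───┤                
    ┃│ 4 │ 5 │ 6 │ × │                
    ┃├───┼───┼───┼───┤                
    ┃│ 1 │ 2 │ 3 │ - │                
    ┃├───┼───┼───┼───┤                
    ┃│ 0 │ . │ = │ + │                
    ┃└───┴───┴───┴───┘                
    ┗━━━━━━━━━━━━━━━━━━━━━━━━━━━━━━━━━
                                      
                                      


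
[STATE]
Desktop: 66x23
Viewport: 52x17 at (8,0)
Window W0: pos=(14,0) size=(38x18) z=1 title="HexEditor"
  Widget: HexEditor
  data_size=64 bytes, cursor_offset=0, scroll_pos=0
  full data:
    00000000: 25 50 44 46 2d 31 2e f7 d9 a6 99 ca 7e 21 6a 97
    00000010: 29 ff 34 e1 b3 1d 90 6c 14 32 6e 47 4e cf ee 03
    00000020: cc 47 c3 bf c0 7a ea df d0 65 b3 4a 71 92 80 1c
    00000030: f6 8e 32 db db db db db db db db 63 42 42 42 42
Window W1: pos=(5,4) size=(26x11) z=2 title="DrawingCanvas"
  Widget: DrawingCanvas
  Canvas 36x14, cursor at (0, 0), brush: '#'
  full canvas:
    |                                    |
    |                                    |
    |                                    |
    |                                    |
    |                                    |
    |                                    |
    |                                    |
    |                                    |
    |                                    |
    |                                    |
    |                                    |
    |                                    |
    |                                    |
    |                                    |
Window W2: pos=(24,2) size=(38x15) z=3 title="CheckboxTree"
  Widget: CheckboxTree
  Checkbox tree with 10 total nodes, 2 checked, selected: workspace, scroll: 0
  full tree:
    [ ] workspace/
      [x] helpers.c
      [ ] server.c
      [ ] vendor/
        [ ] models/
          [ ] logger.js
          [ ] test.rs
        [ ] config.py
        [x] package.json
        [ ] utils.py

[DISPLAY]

      ┏━━━━━━━━━━━━━━━━━━━━━━━━━━━━━━━━━━━━┓        
      ┃ HexEditor                          ┃        
      ┠─────────┏━━━━━━━━━━━━━━━━━━━━━━━━━━━━━━━━━━━
      ┃00000000 ┃ CheckboxTree                      
━━━━━━━━━━━━━━━━┠───────────────────────────────────
rawingCanvas    ┃>[-] workspace/                    
────────────────┃   [x] helpers.c                   
                ┃   [ ] server.c                    
                ┃   [-] vendor/                     
                ┃     [ ] models/                   
                ┃       [ ] logger.js               
                ┃       [ ] test.rs                 
                ┃     [ ] config.py                 
                ┃     [x] package.json              
━━━━━━━━━━━━━━━━┃     [ ] utils.py                  
      ┃         ┃                                   
      ┃         ┗━━━━━━━━━━━━━━━━━━━━━━━━━━━━━━━━━━━


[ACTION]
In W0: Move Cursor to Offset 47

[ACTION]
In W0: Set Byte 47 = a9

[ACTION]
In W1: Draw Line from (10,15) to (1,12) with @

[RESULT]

      ┏━━━━━━━━━━━━━━━━━━━━━━━━━━━━━━━━━━━━┓        
      ┃ HexEditor                          ┃        
      ┠─────────┏━━━━━━━━━━━━━━━━━━━━━━━━━━━━━━━━━━━
      ┃00000000 ┃ CheckboxTree                      
━━━━━━━━━━━━━━━━┠───────────────────────────────────
rawingCanvas    ┃>[-] workspace/                    
────────────────┃   [x] helpers.c                   
                ┃   [ ] server.c                    
          @     ┃   [-] vendor/                     
          @     ┃     [ ] models/                   
           @    ┃       [ ] logger.js               
           @    ┃       [ ] test.rs                 
           @    ┃     [ ] config.py                 
            @   ┃     [x] package.json              
━━━━━━━━━━━━━━━━┃     [ ] utils.py                  
      ┃         ┃                                   
      ┃         ┗━━━━━━━━━━━━━━━━━━━━━━━━━━━━━━━━━━━


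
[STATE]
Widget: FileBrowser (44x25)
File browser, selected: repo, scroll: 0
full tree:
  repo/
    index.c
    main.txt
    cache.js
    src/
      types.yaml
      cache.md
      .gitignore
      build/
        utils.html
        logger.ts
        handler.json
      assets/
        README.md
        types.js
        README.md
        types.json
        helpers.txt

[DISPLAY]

> [-] repo/                                 
    index.c                                 
    main.txt                                
    cache.js                                
    [+] src/                                
                                            
                                            
                                            
                                            
                                            
                                            
                                            
                                            
                                            
                                            
                                            
                                            
                                            
                                            
                                            
                                            
                                            
                                            
                                            
                                            


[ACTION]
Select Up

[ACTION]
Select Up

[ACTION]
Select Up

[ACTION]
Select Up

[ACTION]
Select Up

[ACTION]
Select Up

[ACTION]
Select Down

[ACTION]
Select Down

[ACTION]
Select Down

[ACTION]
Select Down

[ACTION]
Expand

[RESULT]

  [-] repo/                                 
    index.c                                 
    main.txt                                
    cache.js                                
  > [-] src/                                
      types.yaml                            
      cache.md                              
      .gitignore                            
      [+] build/                            
      [+] assets/                           
                                            
                                            
                                            
                                            
                                            
                                            
                                            
                                            
                                            
                                            
                                            
                                            
                                            
                                            
                                            


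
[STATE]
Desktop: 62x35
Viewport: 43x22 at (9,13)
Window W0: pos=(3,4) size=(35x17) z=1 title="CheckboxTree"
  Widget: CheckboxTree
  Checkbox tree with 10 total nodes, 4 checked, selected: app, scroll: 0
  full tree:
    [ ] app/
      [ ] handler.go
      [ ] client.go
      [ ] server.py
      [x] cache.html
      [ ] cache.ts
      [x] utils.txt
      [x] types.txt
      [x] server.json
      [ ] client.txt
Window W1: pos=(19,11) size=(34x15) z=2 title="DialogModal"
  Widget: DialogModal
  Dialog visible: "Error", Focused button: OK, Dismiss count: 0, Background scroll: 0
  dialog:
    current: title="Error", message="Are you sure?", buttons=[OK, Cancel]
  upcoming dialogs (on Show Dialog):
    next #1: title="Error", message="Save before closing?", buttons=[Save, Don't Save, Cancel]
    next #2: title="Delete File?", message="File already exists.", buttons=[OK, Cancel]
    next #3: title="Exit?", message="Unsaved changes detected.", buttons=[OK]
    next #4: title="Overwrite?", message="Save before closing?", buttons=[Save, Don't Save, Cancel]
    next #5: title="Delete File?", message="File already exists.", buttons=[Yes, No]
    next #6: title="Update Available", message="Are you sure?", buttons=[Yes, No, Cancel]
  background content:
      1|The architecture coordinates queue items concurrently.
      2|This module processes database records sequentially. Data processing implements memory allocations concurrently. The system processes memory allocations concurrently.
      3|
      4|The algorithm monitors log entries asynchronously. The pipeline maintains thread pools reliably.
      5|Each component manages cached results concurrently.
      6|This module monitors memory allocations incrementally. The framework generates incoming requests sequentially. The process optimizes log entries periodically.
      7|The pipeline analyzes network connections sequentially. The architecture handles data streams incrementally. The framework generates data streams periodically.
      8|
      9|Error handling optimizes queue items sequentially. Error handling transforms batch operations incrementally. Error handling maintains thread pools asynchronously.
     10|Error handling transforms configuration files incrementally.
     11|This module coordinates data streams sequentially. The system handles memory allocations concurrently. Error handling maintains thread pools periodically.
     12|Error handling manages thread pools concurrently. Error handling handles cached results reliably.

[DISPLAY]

] utils.tx┠────────────────────────────────
] types.tx┃The architecture coordinates que
] server.j┃This module processes database r
] client.t┃                                
          ┃The alg┌───────────────┐og entri
          ┃Each co│     Error     │ached re
          ┃This mo│ Are you sure? │ory allo
━━━━━━━━━━┃The pip│ [OK]  Cancel  │twork co
          ┃       └───────────────┘        
          ┃Error handling optimizes queue i
          ┃Error handling transforms config
          ┃This module coordinates data str
          ┗━━━━━━━━━━━━━━━━━━━━━━━━━━━━━━━━
                                           
                                           
                                           
                                           
                                           
                                           
                                           
                                           
                                           


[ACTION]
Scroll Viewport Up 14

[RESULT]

                                           
                                           
                                           
                                           
━━━━━━━━━━━━━━━━━━━━━━━━━━━━┓              
kboxTree                    ┃              
────────────────────────────┨              
app/                        ┃              
] handler.go                ┃              
] client.go                 ┃              
] server.py                 ┃              
] cache.ht┏━━━━━━━━━━━━━━━━━━━━━━━━━━━━━━━━
] cache.ts┃ DialogModal                    
] utils.tx┠────────────────────────────────
] types.tx┃The architecture coordinates que
] server.j┃This module processes database r
] client.t┃                                
          ┃The alg┌───────────────┐og entri
          ┃Each co│     Error     │ached re
          ┃This mo│ Are you sure? │ory allo
━━━━━━━━━━┃The pip│ [OK]  Cancel  │twork co
          ┃       └───────────────┘        


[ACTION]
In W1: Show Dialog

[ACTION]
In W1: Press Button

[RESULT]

                                           
                                           
                                           
                                           
━━━━━━━━━━━━━━━━━━━━━━━━━━━━┓              
kboxTree                    ┃              
────────────────────────────┨              
app/                        ┃              
] handler.go                ┃              
] client.go                 ┃              
] server.py                 ┃              
] cache.ht┏━━━━━━━━━━━━━━━━━━━━━━━━━━━━━━━━
] cache.ts┃ DialogModal                    
] utils.tx┠────────────────────────────────
] types.tx┃The architecture coordinates que
] server.j┃This module processes database r
] client.t┃                                
          ┃The algorithm monitors log entri
          ┃Each component manages cached re
          ┃This module monitors memory allo
━━━━━━━━━━┃The pipeline analyzes network co
          ┃                                
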